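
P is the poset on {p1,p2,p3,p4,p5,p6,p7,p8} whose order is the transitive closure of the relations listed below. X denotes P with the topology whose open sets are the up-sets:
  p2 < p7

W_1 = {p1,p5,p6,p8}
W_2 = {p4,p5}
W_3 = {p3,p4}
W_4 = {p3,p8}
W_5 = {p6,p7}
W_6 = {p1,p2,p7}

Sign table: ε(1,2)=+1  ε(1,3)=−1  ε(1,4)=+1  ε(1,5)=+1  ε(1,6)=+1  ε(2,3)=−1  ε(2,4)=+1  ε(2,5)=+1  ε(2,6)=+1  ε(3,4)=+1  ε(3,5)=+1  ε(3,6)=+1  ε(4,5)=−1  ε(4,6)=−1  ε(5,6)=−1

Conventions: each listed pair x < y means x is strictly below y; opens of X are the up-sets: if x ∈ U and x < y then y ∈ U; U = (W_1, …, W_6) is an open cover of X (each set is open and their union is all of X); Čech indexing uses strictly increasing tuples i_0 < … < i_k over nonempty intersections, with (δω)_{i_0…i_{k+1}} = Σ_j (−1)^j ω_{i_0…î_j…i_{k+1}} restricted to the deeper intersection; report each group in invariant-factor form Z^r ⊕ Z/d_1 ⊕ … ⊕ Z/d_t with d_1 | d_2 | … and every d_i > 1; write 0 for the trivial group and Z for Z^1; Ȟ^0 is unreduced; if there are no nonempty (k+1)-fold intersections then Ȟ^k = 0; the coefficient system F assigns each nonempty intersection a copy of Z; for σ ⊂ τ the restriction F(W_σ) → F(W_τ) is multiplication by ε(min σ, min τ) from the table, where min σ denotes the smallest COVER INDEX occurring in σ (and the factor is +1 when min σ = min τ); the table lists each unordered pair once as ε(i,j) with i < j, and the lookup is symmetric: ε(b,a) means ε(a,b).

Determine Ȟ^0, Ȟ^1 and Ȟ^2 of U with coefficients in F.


nerve simplices:
  W12={p5} W14={p8} W15={p6} W16={p1} W23={p4} W34={p3} W56={p7}
C dims 6,7; δ0: rk 6, SNF 1^5·2
degree 0: 6−6−0 = 0 → Ȟ^0 ≅ 0
degree 1: 7−0−6 = 1 plus torsion [2] → Ȟ^1 ≅ Z ⊕ Z/2
degree 2: 0−0−0 = 0 → Ȟ^2 ≅ 0

Ȟ^0(U;F) ≅ 0, Ȟ^1(U;F) ≅ Z ⊕ Z/2 and Ȟ^2(U;F) ≅ 0


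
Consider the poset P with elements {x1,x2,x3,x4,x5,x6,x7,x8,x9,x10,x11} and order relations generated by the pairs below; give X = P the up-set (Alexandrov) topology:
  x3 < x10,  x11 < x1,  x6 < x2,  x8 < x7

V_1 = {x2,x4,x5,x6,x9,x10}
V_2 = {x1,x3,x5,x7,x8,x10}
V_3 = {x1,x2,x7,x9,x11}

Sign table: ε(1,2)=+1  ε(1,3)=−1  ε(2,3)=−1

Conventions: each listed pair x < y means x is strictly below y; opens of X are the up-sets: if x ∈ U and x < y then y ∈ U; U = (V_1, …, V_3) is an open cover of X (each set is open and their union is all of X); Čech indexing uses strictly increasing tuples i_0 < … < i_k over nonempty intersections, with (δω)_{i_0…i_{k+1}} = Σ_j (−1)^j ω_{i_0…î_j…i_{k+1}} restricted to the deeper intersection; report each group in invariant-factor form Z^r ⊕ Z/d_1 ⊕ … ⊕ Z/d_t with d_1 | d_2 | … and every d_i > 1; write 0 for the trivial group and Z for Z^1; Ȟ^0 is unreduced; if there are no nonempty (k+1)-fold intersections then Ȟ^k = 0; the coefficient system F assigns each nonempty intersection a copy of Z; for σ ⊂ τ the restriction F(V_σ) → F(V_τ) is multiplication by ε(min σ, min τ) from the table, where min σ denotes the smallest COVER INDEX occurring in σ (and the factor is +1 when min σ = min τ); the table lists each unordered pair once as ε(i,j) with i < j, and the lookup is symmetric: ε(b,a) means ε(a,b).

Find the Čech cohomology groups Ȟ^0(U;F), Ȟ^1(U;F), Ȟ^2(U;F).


Ȟ^0(U;F) ≅ Z; Ȟ^1(U;F) ≅ Z; Ȟ^2(U;F) ≅ 0

nerve of the cover:
  V12={x5,x10} V13={x2,x9} V23={x1,x7}
C dims 3,3; δ0: rk 2, SNF 1^2
Ȟ^0 = (3 − 2) − 0 = 1, so Ȟ^0 ≅ Z
Ȟ^1 = (3 − 0) − 2 = 1, so Ȟ^1 ≅ Z
Ȟ^2 = (0 − 0) − 0 = 0, so Ȟ^2 ≅ 0


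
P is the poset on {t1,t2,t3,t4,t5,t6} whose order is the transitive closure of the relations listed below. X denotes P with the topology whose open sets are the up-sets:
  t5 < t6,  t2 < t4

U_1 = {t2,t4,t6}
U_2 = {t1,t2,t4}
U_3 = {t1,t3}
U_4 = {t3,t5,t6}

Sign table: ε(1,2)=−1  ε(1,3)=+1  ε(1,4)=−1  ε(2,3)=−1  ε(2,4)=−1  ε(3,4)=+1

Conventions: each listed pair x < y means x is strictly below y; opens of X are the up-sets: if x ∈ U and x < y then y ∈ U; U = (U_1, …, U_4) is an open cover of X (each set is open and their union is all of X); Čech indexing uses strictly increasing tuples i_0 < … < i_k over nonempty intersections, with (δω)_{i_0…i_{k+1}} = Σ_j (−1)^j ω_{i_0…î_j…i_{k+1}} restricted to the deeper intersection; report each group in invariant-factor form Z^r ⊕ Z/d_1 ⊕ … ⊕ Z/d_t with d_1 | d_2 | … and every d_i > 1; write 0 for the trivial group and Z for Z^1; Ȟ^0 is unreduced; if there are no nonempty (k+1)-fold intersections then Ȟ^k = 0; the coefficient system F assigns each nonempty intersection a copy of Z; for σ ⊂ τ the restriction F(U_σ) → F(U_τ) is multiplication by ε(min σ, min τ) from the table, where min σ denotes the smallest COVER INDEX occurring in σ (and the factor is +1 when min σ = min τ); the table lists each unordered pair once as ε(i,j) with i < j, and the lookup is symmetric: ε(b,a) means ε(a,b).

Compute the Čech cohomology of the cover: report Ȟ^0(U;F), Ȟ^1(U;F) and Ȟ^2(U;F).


Ȟ^0 ≅ 0; Ȟ^1 ≅ Z/2; Ȟ^2 ≅ 0

nonempty overlaps:
  U12={t2,t4} U14={t6} U23={t1} U34={t3}
C dims 4,4; δ0: rk 4, SNF 1^3·2
degree 0: 4−4−0 = 0 → Ȟ^0 ≅ 0
degree 1: 4−0−4 = 0 plus torsion [2] → Ȟ^1 ≅ Z/2
degree 2: 0−0−0 = 0 → Ȟ^2 ≅ 0


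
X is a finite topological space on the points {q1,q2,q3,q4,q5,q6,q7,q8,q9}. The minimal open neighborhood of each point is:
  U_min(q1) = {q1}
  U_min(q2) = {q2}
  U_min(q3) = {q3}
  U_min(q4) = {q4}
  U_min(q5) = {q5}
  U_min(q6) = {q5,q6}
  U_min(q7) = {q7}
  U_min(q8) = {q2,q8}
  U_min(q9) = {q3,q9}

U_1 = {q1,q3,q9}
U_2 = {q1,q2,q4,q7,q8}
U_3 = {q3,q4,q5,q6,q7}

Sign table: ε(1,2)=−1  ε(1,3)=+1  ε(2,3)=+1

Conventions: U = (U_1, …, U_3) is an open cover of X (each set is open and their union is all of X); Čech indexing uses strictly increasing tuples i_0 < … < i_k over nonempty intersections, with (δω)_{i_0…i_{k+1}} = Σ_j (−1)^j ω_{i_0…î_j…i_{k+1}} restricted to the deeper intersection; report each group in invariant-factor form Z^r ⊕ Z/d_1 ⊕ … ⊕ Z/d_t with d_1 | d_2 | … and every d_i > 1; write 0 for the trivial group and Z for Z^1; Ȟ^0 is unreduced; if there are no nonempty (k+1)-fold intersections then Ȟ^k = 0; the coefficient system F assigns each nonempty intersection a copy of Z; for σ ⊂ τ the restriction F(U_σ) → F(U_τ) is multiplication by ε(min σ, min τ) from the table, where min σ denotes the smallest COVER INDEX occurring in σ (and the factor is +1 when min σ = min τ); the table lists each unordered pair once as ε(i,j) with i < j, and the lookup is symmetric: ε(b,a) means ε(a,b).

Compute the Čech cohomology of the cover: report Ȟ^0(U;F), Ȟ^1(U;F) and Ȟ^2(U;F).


Ȟ^0 ≅ 0, Ȟ^1 ≅ Z/2 and Ȟ^2 ≅ 0

cover nerve:
  U12={q1} U13={q3} U23={q4,q7}
C dims 3,3; δ0: rk 3, SNF 1^2·2
Ȟ^0: (3−3)−0=0 ⇒ 0
Ȟ^1: (3−0)−3=0 plus torsion [2] ⇒ Z/2
Ȟ^2: (0−0)−0=0 ⇒ 0


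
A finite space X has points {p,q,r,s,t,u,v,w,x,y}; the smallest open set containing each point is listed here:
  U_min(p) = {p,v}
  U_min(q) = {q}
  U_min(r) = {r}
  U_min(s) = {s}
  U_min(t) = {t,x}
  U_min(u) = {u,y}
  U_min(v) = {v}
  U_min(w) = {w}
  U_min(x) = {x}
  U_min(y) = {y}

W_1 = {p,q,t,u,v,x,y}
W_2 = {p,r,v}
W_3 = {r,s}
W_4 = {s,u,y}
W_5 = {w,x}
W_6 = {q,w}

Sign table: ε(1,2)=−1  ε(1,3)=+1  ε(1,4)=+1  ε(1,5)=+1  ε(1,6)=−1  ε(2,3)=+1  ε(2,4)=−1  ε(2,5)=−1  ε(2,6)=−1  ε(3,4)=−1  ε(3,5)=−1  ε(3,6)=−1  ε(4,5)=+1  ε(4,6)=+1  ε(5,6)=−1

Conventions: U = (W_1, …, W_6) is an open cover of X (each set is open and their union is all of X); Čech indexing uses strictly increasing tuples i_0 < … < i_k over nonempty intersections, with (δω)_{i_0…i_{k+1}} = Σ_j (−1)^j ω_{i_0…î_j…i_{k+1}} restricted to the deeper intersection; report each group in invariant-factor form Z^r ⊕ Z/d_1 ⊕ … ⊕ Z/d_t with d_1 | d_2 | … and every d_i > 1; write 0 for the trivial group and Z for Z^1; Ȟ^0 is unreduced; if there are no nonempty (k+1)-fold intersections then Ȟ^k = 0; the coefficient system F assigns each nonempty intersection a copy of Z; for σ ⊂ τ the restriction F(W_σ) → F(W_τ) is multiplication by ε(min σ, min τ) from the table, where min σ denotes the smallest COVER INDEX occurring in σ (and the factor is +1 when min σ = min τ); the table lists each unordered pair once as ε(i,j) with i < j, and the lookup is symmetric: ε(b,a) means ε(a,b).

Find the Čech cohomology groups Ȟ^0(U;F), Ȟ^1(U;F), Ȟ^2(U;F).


nonempty overlaps:
  W12={p,v} W14={u,y} W15={x} W16={q} W23={r} W34={s} W56={w}
C dims 6,7; δ0: rk 5, SNF 1^5
degree 0: 6−5−0 = 1 → Ȟ^0 ≅ Z
degree 1: 7−0−5 = 2 → Ȟ^1 ≅ Z^2
degree 2: 0−0−0 = 0 → Ȟ^2 ≅ 0

Ȟ^0(U;F) ≅ Z, Ȟ^1(U;F) ≅ Z^2, Ȟ^2(U;F) ≅ 0


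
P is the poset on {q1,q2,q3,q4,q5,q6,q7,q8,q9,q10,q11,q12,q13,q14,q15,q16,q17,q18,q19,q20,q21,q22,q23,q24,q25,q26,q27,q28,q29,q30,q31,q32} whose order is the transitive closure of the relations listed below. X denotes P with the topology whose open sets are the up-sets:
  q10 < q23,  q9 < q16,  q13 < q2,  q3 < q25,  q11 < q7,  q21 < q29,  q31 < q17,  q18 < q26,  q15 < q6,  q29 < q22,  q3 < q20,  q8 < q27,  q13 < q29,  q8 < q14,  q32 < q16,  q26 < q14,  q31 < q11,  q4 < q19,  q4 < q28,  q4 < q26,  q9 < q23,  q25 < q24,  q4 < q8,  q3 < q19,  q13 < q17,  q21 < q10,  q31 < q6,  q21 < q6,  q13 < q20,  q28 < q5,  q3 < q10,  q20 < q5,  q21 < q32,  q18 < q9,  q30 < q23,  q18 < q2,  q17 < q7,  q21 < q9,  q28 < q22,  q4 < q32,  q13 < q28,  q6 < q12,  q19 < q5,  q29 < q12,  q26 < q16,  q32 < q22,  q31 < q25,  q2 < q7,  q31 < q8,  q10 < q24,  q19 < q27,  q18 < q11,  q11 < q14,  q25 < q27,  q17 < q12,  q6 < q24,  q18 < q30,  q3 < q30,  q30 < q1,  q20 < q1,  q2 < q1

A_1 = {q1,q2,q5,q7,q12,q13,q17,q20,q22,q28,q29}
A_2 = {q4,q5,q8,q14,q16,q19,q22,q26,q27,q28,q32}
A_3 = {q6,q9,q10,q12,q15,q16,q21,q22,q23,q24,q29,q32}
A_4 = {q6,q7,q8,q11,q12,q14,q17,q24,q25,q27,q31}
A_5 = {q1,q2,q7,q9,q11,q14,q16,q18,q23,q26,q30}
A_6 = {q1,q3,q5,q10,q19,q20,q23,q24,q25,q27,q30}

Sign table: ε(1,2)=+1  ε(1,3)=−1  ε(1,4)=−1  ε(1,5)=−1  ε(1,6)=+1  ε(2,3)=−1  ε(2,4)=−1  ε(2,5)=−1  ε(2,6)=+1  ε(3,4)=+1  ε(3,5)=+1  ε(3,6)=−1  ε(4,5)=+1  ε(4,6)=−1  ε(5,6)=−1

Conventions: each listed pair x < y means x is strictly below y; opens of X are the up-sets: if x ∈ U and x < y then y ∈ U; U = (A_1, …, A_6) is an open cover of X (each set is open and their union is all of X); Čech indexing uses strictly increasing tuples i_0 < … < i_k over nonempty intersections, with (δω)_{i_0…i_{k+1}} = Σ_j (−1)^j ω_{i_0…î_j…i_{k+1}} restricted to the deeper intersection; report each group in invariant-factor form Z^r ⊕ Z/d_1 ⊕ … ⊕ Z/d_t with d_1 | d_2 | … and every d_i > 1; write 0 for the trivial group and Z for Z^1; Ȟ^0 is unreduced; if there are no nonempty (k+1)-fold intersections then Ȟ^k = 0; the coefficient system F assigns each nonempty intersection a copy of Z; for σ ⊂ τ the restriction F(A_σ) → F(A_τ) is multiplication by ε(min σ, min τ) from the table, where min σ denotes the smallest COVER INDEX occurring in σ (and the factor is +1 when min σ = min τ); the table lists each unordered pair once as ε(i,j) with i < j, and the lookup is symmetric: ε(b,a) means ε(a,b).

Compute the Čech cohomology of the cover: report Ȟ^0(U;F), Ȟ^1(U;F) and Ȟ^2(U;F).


nonempty overlaps:
  A12={q5,q22,q28} A13={q12,q22,q29} A14={q7,q12,q17} A15={q1,q2,q7} A16={q1,q5,q20} A23={q16,q22,q32} A24={q8,q14,q27} A25={q14,q16,q26} A26={q5,q19,q27} A34={q6,q12,q24} A35={q9,q16,q23} A36={q10,q23,q24} A45={q7,q11,q14} A46={q24,q25,q27} A56={q1,q23,q30}
  A123={q22} A126={q5} A134={q12} A145={q7} A156={q1} A235={q16} A245={q14} A246={q27} A346={q24} A356={q23}
C dims 6,15,10; δ0: rk 5, SNF 1^5; δ1: rk 10, SNF 1^9·2
degree 0: 6−5−0 = 1 → Ȟ^0 ≅ Z
degree 1: 15−10−5 = 0 → Ȟ^1 ≅ 0
degree 2: 10−0−10 = 0 plus torsion [2] → Ȟ^2 ≅ Z/2

Ȟ^0 ≅ Z, Ȟ^1 ≅ 0 and Ȟ^2 ≅ Z/2


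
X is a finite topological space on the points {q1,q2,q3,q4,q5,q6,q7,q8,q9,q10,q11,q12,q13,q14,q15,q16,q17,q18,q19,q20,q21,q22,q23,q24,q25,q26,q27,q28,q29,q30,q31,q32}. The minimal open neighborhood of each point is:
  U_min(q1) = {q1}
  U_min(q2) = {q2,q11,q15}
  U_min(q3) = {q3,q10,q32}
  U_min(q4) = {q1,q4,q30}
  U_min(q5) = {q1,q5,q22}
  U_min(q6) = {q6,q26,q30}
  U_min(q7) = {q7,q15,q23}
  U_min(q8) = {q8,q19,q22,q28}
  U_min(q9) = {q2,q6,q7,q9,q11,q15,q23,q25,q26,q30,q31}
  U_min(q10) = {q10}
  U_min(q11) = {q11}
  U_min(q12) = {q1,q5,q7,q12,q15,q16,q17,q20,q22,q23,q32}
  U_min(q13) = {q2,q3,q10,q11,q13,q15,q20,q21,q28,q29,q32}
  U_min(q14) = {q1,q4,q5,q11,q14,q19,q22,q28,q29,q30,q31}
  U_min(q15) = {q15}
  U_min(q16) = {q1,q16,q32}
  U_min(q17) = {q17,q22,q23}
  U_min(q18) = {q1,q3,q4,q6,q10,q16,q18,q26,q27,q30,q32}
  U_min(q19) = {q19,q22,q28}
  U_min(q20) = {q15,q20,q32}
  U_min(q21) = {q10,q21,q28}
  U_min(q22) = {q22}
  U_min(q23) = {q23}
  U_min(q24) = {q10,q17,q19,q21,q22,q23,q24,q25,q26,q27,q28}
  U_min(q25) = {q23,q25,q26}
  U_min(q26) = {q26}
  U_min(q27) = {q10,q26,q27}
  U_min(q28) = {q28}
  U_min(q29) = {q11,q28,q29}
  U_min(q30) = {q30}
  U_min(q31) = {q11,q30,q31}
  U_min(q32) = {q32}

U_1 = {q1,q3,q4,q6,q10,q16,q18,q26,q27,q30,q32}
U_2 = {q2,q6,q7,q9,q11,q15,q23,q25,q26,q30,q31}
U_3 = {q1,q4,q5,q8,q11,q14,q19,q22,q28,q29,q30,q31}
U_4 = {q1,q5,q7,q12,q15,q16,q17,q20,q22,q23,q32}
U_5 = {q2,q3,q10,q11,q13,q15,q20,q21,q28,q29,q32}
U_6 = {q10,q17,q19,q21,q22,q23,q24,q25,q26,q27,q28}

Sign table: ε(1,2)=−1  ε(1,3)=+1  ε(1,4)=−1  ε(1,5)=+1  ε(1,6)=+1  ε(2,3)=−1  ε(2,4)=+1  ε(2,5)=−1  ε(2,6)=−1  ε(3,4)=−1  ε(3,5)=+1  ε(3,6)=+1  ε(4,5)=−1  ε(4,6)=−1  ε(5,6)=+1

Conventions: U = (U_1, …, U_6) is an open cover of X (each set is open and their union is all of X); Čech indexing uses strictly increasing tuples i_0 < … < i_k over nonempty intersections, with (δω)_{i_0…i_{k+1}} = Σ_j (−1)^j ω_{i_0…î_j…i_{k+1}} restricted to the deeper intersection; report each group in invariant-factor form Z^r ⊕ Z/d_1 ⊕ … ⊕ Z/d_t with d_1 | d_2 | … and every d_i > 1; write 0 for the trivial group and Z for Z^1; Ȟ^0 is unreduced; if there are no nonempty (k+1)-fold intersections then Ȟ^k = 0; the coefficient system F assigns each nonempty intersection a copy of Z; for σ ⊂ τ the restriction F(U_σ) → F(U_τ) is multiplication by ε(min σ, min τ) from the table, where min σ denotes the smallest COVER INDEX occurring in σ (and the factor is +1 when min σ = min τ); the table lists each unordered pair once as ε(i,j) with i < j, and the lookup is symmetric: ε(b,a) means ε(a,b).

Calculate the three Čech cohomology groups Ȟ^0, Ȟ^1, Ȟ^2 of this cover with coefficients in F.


nerve simplices:
  U12={q6,q26,q30} U13={q1,q4,q30} U14={q1,q16,q32} U15={q3,q10,q32} U16={q10,q26,q27} U23={q11,q30,q31} U24={q7,q15,q23} U25={q2,q11,q15} U26={q23,q25,q26} U34={q1,q5,q22} U35={q11,q28,q29} U36={q19,q22,q28} U45={q15,q20,q32} U46={q17,q22,q23} U56={q10,q21,q28}
  U123={q30} U126={q26} U134={q1} U145={q32} U156={q10} U235={q11} U245={q15} U246={q23} U346={q22} U356={q28}
C dims 6,15,10; δ0: rk 5, SNF 1^5; δ1: rk 10, SNF 1^9·2
degree 0: 6−5−0 = 1 → Ȟ^0 ≅ Z
degree 1: 15−10−5 = 0 → Ȟ^1 ≅ 0
degree 2: 10−0−10 = 0 plus torsion [2] → Ȟ^2 ≅ Z/2

Ȟ^0 ≅ Z,  Ȟ^1 ≅ 0,  Ȟ^2 ≅ Z/2


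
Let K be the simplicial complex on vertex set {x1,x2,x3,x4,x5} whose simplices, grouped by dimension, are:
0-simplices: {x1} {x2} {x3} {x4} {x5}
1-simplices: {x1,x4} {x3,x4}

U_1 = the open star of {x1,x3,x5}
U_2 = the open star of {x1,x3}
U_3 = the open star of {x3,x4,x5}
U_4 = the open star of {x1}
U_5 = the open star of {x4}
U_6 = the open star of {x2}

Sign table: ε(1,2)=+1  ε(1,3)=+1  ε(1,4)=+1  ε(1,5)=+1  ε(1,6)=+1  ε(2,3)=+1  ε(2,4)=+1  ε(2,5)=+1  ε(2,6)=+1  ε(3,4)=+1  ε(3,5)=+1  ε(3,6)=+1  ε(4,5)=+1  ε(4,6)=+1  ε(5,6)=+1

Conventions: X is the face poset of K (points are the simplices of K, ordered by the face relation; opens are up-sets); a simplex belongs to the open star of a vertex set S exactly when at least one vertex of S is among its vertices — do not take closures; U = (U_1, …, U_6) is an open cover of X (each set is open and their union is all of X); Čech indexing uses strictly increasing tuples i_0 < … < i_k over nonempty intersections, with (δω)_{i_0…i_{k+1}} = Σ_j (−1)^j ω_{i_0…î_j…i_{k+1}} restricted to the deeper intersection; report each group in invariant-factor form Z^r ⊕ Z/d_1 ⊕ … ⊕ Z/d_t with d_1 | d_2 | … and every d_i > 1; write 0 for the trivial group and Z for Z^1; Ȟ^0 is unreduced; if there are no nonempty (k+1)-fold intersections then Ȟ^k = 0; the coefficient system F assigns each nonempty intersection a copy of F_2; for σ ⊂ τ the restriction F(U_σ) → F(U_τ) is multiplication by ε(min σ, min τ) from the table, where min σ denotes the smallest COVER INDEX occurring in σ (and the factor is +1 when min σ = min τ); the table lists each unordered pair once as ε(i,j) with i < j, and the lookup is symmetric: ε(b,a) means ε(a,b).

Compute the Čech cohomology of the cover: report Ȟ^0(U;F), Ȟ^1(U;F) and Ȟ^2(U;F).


Ȟ^0(U;F) ≅ Z/2 ⊕ Z/2; Ȟ^1(U;F) ≅ 0; Ȟ^2(U;F) ≅ 0

intersection data:
  U1={{x1},{x3},{x5},{x1,x4},{x3,x4}} U2={{x1},{x3},{x1,x4},{x3,x4}} U3={{x3},{x4},{x5},{x1,x4},{x3,x4}} U4={{x1},{x1,x4}} U5={{x4},{x1,x4},{x3,x4}} U6={{x2}}
  U12={{x1},{x3},{x1,x4},{x3,x4}} U13={{x3},{x5},{x1,x4},{x3,x4}} U14={{x1},{x1,x4}} U15={{x1,x4},{x3,x4}} U23={{x3},{x1,x4},{x3,x4}} U24={{x1},{x1,x4}} U25={{x1,x4},{x3,x4}} U34={{x1,x4}} U35={{x4},{x1,x4},{x3,x4}} U45={{x1,x4}}
  U123={{x3},{x1,x4},{x3,x4}} U124={{x1},{x1,x4}} U125={{x1,x4},{x3,x4}} U134={{x1,x4}} U135={{x1,x4},{x3,x4}} U145={{x1,x4}} U234={{x1,x4}} U235={{x1,x4},{x3,x4}} U245={{x1,x4}} U345={{x1,x4}}
  U1234={{x1,x4}} U1235={{x1,x4},{x3,x4}} U1245={{x1,x4}} U1345={{x1,x4}} U2345={{x1,x4}}
  U12345={{x1,x4}}
C dims 6,10,10,5; δ0: rk_F2 4; δ1: rk_F2 6; δ2: rk_F2 4
Ȟ^0 = (6 − 4) − 0 = 2, so Ȟ^0 ≅ Z/2 ⊕ Z/2
Ȟ^1 = (10 − 6) − 4 = 0, so Ȟ^1 ≅ 0
Ȟ^2 = (10 − 4) − 6 = 0, so Ȟ^2 ≅ 0


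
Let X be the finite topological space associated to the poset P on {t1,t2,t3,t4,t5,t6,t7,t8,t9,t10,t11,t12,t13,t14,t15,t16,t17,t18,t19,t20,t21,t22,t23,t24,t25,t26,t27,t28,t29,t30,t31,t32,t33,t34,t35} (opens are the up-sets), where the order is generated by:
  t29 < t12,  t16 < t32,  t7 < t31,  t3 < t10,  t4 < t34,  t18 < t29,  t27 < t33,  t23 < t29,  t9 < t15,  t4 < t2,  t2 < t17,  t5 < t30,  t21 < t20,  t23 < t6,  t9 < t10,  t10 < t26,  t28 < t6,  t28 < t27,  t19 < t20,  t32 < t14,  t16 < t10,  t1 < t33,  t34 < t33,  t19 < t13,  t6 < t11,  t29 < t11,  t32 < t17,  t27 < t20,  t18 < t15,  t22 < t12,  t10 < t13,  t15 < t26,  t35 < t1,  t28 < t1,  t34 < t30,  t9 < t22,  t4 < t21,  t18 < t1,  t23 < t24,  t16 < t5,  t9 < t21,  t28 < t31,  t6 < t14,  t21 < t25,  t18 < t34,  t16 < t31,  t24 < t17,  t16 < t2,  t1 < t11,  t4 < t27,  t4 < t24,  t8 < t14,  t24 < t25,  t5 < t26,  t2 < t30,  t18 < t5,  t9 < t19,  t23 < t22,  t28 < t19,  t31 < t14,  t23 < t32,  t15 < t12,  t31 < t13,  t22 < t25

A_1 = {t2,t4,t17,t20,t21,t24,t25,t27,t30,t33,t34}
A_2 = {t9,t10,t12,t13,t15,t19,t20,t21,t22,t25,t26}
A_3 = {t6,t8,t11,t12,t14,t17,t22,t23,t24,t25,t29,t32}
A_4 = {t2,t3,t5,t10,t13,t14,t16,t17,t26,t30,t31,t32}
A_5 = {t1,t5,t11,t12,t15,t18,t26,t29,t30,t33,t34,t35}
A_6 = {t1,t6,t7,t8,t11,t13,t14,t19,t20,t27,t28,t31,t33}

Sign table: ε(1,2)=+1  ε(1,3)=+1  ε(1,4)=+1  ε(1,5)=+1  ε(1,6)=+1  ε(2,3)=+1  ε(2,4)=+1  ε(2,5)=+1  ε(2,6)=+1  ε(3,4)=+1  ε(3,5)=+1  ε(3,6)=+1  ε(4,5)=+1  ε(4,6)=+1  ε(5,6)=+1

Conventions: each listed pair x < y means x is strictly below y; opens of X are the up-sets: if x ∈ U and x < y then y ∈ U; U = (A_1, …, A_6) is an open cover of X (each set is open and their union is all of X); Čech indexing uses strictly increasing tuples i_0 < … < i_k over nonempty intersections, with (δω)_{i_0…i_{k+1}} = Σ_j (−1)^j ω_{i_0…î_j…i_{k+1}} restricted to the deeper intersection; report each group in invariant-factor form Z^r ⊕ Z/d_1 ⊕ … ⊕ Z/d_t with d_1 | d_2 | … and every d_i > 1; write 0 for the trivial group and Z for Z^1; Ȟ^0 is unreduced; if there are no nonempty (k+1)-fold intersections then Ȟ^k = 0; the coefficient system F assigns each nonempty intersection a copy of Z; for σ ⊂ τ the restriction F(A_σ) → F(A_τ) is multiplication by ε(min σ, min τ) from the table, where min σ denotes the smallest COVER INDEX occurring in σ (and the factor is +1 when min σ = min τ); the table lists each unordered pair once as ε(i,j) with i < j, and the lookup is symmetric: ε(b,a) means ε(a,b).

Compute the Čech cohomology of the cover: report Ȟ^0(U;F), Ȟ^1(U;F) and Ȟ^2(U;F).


nonempty overlaps:
  A12={t20,t21,t25} A13={t17,t24,t25} A14={t2,t17,t30} A15={t30,t33,t34} A16={t20,t27,t33} A23={t12,t22,t25} A24={t10,t13,t26} A25={t12,t15,t26} A26={t13,t19,t20} A34={t14,t17,t32} A35={t11,t12,t29} A36={t6,t8,t11,t14} A45={t5,t26,t30} A46={t13,t14,t31} A56={t1,t11,t33}
  A123={t25} A126={t20} A134={t17} A145={t30} A156={t33} A235={t12} A245={t26} A246={t13} A346={t14} A356={t11}
C dims 6,15,10; δ0: rk 5, SNF 1^5; δ1: rk 10, SNF 1^9·2
degree 0: 6−5−0 = 1 → Ȟ^0 ≅ Z
degree 1: 15−10−5 = 0 → Ȟ^1 ≅ 0
degree 2: 10−0−10 = 0 plus torsion [2] → Ȟ^2 ≅ Z/2

Ȟ^0 = Z; Ȟ^1 = 0; Ȟ^2 = Z/2


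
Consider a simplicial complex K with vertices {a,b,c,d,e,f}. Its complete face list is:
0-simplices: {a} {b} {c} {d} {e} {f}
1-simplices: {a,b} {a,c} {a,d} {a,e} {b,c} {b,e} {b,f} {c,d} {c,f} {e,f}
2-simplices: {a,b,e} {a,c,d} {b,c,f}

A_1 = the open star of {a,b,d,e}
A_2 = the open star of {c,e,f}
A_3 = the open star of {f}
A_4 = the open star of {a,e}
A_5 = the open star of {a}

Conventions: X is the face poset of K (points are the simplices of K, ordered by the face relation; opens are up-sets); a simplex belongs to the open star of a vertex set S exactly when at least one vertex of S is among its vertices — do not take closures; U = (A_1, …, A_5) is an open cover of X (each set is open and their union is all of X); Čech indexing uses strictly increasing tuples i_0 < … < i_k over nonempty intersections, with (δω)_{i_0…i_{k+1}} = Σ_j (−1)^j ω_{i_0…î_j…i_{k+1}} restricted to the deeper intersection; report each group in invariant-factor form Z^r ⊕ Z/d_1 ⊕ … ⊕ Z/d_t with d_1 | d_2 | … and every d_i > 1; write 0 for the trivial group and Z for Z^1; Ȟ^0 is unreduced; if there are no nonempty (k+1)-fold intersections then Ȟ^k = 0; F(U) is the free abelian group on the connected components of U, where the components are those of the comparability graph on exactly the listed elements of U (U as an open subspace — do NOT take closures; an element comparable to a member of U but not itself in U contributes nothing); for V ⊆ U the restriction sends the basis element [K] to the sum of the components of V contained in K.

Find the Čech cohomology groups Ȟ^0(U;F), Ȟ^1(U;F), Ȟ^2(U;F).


Ȟ^0(U;F) ≅ Z, Ȟ^1(U;F) ≅ Z^2, Ȟ^2(U;F) ≅ 0

nonempty overlaps:
  A1={{a},{b},{d},{e},{a,b},{a,c},{a,d},{a,e},{b,c},{b,e},{b,f},{c,d},{e,f},{a,b,e},{a,c,d},{b,c,f}} A2={{c},{e},{f},{a,c},{a,e},{b,c},{b,e},{b,f},{c,d},{c,f},{e,f},{a,b,e},{a,c,d},{b,c,f}} A3={{f},{b,f},{c,f},{e,f},{b,c,f}} A4={{a},{e},{a,b},{a,c},{a,d},{a,e},{b,e},{e,f},{a,b,e},{a,c,d}} A5={{a},{a,b},{a,c},{a,d},{a,e},{a,b,e},{a,c,d}}
  A12={{e},{a,c},{a,e},{b,c},{b,e},{b,f},{c,d},{e,f},{a,b,e},{a,c,d},{b,c,f}} A13={{b,f},{e,f},{b,c,f}} A14={{a},{e},{a,b},{a,c},{a,d},{a,e},{b,e},{e,f},{a,b,e},{a,c,d}} A15={{a},{a,b},{a,c},{a,d},{a,e},{a,b,e},{a,c,d}} A23={{f},{b,f},{c,f},{e,f},{b,c,f}} A24={{e},{a,c},{a,e},{b,e},{e,f},{a,b,e},{a,c,d}} A25={{a,c},{a,e},{a,b,e},{a,c,d}} A34={{e,f}} A45={{a},{a,b},{a,c},{a,d},{a,e},{a,b,e},{a,c,d}}
  A123={{b,f},{e,f},{b,c,f}} A124={{e},{a,c},{a,e},{b,e},{e,f},{a,b,e},{a,c,d}} A125={{a,c},{a,e},{a,b,e},{a,c,d}} A134={{e,f}} A145={{a},{a,b},{a,c},{a,d},{a,e},{a,b,e},{a,c,d}} A234={{e,f}} A245={{a,c},{a,e},{a,b,e},{a,c,d}}
  A1234={{e,f}} A1245={{a,c},{a,e},{a,b,e},{a,c,d}}
components per intersection:
  A1: {{a},{b},{d},{e},{a,b},{a,c},{a,d},{a,e},{b,c},{b,e},{b,f},{c,d},{e,f},{a,b,e},{a,c,d},{b,c,f}}
  A2: {{c},{e},{f},{a,c},{a,e},{b,c},{b,e},{b,f},{c,d},{c,f},{e,f},{a,b,e},{a,c,d},{b,c,f}}
  A3: {{f},{b,f},{c,f},{e,f},{b,c,f}}
  A4: {{a},{e},{a,b},{a,c},{a,d},{a,e},{b,e},{e,f},{a,b,e},{a,c,d}}
  A5: {{a},{a,b},{a,c},{a,d},{a,e},{a,b,e},{a,c,d}}
  A12: {{e},{a,e},{b,e},{e,f},{a,b,e}} {{a,c},{c,d},{a,c,d}} {{b,c},{b,f},{b,c,f}}
  A13: {{b,f},{b,c,f}} {{e,f}}
  A14: {{a},{e},{a,b},{a,c},{a,d},{a,e},{b,e},{e,f},{a,b,e},{a,c,d}}
  A15: {{a},{a,b},{a,c},{a,d},{a,e},{a,b,e},{a,c,d}}
  A23: {{f},{b,f},{c,f},{e,f},{b,c,f}}
  A24: {{e},{a,e},{b,e},{e,f},{a,b,e}} {{a,c},{a,c,d}}
  A25: {{a,c},{a,c,d}} {{a,e},{a,b,e}}
  A34: {{e,f}}
  A45: {{a},{a,b},{a,c},{a,d},{a,e},{a,b,e},{a,c,d}}
  A123: {{b,f},{b,c,f}} {{e,f}}
  A124: {{e},{a,e},{b,e},{e,f},{a,b,e}} {{a,c},{a,c,d}}
  A125: {{a,c},{a,c,d}} {{a,e},{a,b,e}}
  A134: {{e,f}}
  A145: {{a},{a,b},{a,c},{a,d},{a,e},{a,b,e},{a,c,d}}
  A234: {{e,f}}
  A245: {{a,c},{a,c,d}} {{a,e},{a,b,e}}
  A1234: {{e,f}}
  A1245: {{a,c},{a,c,d}} {{a,e},{a,b,e}}
C dims 5,14,11,3; δ0: rk 4, SNF 1^4; δ1: rk 8, SNF 1^8; δ2: rk 3, SNF 1^3
degree 0: 5−4−0 = 1 → Ȟ^0 ≅ Z
degree 1: 14−8−4 = 2 → Ȟ^1 ≅ Z^2
degree 2: 11−3−8 = 0 → Ȟ^2 ≅ 0


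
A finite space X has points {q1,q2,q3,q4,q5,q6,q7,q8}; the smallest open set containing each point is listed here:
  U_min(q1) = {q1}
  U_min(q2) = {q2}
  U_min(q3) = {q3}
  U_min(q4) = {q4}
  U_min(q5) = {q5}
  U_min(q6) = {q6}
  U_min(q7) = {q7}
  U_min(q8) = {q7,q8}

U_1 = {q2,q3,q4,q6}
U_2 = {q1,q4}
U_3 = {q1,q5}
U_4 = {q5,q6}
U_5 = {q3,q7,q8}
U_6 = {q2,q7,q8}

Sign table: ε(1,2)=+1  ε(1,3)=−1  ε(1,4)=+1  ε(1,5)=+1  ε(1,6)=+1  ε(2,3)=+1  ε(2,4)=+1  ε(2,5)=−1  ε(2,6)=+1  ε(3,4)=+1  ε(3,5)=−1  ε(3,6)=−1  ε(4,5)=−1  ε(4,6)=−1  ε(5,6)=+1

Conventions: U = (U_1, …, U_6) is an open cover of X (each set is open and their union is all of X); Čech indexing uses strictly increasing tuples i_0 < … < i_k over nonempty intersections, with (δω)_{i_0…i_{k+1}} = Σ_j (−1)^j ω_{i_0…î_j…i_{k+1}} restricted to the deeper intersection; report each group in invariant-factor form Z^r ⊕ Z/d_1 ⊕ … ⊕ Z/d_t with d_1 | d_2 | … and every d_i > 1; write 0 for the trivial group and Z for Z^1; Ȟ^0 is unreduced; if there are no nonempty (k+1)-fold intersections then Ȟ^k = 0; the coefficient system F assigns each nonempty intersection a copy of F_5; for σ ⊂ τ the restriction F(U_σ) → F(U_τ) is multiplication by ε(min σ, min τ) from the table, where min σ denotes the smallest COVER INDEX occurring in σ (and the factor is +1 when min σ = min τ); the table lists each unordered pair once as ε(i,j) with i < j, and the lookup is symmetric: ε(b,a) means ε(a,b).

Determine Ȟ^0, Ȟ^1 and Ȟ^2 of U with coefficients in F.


nonempty intersections:
  U12={q4} U14={q6} U15={q3} U16={q2} U23={q1} U34={q5} U56={q7,q8}
C dims 6,7; δ0: rk_F5 5
Ȟ^0: (6−5)−0=1 ⇒ Z/5
Ȟ^1: (7−0)−5=2 ⇒ Z/5 ⊕ Z/5
Ȟ^2: (0−0)−0=0 ⇒ 0

Ȟ^0 ≅ Z/5; Ȟ^1 ≅ Z/5 ⊕ Z/5; Ȟ^2 ≅ 0


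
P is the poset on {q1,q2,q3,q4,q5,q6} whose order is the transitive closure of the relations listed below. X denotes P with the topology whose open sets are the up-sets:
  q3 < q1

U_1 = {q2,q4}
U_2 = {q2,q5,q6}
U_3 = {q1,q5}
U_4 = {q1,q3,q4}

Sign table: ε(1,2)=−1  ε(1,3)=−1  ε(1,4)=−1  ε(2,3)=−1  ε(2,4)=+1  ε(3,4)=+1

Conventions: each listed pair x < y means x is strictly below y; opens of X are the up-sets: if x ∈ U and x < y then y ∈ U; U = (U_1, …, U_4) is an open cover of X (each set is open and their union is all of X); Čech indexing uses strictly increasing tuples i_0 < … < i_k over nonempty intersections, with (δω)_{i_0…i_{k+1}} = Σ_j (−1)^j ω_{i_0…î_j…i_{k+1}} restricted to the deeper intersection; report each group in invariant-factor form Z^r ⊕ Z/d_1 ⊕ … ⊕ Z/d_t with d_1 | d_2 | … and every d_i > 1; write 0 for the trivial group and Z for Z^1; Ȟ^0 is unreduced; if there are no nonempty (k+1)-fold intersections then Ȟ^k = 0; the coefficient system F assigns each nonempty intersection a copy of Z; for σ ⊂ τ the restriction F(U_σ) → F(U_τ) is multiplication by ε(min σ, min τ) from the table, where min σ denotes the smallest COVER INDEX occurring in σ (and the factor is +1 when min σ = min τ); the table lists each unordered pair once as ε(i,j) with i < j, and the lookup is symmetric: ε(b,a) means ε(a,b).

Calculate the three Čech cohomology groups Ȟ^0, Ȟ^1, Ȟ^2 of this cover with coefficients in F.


nonempty overlaps:
  U12={q2} U14={q4} U23={q5} U34={q1}
C dims 4,4; δ0: rk 4, SNF 1^3·2
degree 0: 4−4−0 = 0 → Ȟ^0 ≅ 0
degree 1: 4−0−4 = 0 plus torsion [2] → Ȟ^1 ≅ Z/2
degree 2: 0−0−0 = 0 → Ȟ^2 ≅ 0

Ȟ^0(U;F) ≅ 0, Ȟ^1(U;F) ≅ Z/2 and Ȟ^2(U;F) ≅ 0


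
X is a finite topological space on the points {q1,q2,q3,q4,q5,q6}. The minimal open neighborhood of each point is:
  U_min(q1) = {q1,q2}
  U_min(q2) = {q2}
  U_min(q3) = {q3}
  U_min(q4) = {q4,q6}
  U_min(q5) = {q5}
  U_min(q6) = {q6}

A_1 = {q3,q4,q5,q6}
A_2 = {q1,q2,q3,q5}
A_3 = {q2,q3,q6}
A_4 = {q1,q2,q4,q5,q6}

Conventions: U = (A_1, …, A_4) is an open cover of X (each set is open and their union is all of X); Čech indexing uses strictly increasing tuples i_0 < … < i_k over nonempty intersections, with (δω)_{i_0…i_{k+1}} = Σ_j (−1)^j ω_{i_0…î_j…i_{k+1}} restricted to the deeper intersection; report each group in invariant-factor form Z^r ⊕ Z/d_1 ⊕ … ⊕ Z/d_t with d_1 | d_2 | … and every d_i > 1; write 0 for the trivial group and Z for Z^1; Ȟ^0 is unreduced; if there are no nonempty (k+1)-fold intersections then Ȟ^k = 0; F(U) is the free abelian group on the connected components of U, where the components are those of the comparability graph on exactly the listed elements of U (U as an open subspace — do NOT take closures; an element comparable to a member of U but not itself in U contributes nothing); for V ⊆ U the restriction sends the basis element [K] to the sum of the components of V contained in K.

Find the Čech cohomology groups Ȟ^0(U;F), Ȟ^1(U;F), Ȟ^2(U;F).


intersection data:
  A12={q3,q5} A13={q3,q6} A14={q4,q5,q6} A23={q2,q3} A24={q1,q2,q5} A34={q2,q6}
  A123={q3} A124={q5} A134={q6} A234={q2}
components per intersection:
  A1: {q3} {q4,q6} {q5}
  A2: {q1,q2} {q3} {q5}
  A3: {q2} {q3} {q6}
  A4: {q1,q2} {q4,q6} {q5}
  A12: {q3} {q5}
  A13: {q3} {q6}
  A14: {q4,q6} {q5}
  A23: {q2} {q3}
  A24: {q1,q2} {q5}
  A34: {q2} {q6}
  A123: {q3}
  A124: {q5}
  A134: {q6}
  A234: {q2}
C dims 12,12,4; δ0: rk 8, SNF 1^8; δ1: rk 4, SNF 1^4
Ȟ^0 = (12 − 8) − 0 = 4, so Ȟ^0 ≅ Z^4
Ȟ^1 = (12 − 4) − 8 = 0, so Ȟ^1 ≅ 0
Ȟ^2 = (4 − 0) − 4 = 0, so Ȟ^2 ≅ 0

Ȟ^0(U;F) ≅ Z^4, Ȟ^1(U;F) ≅ 0, Ȟ^2(U;F) ≅ 0


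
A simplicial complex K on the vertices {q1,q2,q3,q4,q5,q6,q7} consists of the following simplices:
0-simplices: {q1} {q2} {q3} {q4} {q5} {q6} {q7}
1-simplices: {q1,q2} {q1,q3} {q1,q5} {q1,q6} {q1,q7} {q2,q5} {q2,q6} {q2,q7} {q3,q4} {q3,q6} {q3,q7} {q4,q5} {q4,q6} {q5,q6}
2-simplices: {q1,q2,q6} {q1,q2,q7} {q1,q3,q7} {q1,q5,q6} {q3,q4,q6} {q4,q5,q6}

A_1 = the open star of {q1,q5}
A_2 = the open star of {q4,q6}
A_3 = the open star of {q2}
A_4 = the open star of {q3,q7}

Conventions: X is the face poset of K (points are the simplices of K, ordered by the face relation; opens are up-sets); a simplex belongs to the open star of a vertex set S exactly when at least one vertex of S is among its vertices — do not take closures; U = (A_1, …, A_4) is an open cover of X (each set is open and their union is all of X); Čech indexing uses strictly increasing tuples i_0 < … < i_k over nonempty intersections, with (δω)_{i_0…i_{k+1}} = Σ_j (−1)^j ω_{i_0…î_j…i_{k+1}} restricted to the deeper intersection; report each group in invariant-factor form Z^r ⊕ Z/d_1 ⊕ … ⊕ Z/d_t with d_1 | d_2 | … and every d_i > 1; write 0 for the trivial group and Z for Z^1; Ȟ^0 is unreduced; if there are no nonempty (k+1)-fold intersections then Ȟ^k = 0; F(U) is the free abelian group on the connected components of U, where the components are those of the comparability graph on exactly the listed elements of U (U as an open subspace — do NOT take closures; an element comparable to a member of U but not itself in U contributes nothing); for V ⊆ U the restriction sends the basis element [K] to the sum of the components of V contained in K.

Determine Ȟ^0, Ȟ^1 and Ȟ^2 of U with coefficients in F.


Ȟ^0 = Z,  Ȟ^1 = Z^2,  Ȟ^2 = 0

nerve simplices:
  A1={{q1},{q5},{q1,q2},{q1,q3},{q1,q5},{q1,q6},{q1,q7},{q2,q5},{q4,q5},{q5,q6},{q1,q2,q6},{q1,q2,q7},{q1,q3,q7},{q1,q5,q6},{q4,q5,q6}} A2={{q4},{q6},{q1,q6},{q2,q6},{q3,q4},{q3,q6},{q4,q5},{q4,q6},{q5,q6},{q1,q2,q6},{q1,q5,q6},{q3,q4,q6},{q4,q5,q6}} A3={{q2},{q1,q2},{q2,q5},{q2,q6},{q2,q7},{q1,q2,q6},{q1,q2,q7}} A4={{q3},{q7},{q1,q3},{q1,q7},{q2,q7},{q3,q4},{q3,q6},{q3,q7},{q1,q2,q7},{q1,q3,q7},{q3,q4,q6}}
  A12={{q1,q6},{q4,q5},{q5,q6},{q1,q2,q6},{q1,q5,q6},{q4,q5,q6}} A13={{q1,q2},{q2,q5},{q1,q2,q6},{q1,q2,q7}} A14={{q1,q3},{q1,q7},{q1,q2,q7},{q1,q3,q7}} A23={{q2,q6},{q1,q2,q6}} A24={{q3,q4},{q3,q6},{q3,q4,q6}} A34={{q2,q7},{q1,q2,q7}}
  A123={{q1,q2,q6}} A134={{q1,q2,q7}}
components per intersection:
  A1: {{q1},{q5},{q1,q2},{q1,q3},{q1,q5},{q1,q6},{q1,q7},{q2,q5},{q4,q5},{q5,q6},{q1,q2,q6},{q1,q2,q7},{q1,q3,q7},{q1,q5,q6},{q4,q5,q6}}
  A2: {{q4},{q6},{q1,q6},{q2,q6},{q3,q4},{q3,q6},{q4,q5},{q4,q6},{q5,q6},{q1,q2,q6},{q1,q5,q6},{q3,q4,q6},{q4,q5,q6}}
  A3: {{q2},{q1,q2},{q2,q5},{q2,q6},{q2,q7},{q1,q2,q6},{q1,q2,q7}}
  A4: {{q3},{q7},{q1,q3},{q1,q7},{q2,q7},{q3,q4},{q3,q6},{q3,q7},{q1,q2,q7},{q1,q3,q7},{q3,q4,q6}}
  A12: {{q1,q6},{q4,q5},{q5,q6},{q1,q2,q6},{q1,q5,q6},{q4,q5,q6}}
  A13: {{q1,q2},{q1,q2,q6},{q1,q2,q7}} {{q2,q5}}
  A14: {{q1,q3},{q1,q7},{q1,q2,q7},{q1,q3,q7}}
  A23: {{q2,q6},{q1,q2,q6}}
  A24: {{q3,q4},{q3,q6},{q3,q4,q6}}
  A34: {{q2,q7},{q1,q2,q7}}
  A123: {{q1,q2,q6}}
  A134: {{q1,q2,q7}}
C dims 4,7,2; δ0: rk 3, SNF 1^3; δ1: rk 2, SNF 1^2
degree 0: 4−3−0 = 1 → Ȟ^0 ≅ Z
degree 1: 7−2−3 = 2 → Ȟ^1 ≅ Z^2
degree 2: 2−0−2 = 0 → Ȟ^2 ≅ 0


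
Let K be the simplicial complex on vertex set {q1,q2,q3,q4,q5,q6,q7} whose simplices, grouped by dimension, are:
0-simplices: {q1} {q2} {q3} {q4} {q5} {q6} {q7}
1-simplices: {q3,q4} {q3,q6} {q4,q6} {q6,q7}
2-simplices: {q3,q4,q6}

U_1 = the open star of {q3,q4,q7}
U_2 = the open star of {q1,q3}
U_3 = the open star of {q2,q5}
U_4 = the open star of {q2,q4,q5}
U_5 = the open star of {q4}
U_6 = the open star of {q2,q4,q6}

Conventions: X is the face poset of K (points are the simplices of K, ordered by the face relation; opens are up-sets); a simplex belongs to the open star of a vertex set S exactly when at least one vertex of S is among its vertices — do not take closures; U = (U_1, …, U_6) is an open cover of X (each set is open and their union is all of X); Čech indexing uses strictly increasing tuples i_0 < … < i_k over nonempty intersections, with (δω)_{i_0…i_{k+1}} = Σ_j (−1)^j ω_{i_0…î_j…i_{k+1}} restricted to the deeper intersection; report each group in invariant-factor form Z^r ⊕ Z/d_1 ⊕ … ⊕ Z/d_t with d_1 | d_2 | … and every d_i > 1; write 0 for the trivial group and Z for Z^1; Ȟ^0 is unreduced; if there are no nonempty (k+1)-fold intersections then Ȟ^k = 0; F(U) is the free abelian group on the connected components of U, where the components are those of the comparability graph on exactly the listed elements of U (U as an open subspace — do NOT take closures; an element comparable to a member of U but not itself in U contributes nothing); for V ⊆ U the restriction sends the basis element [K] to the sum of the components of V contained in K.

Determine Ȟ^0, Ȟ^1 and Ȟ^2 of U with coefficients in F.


Ȟ^0 ≅ Z^4, Ȟ^1 ≅ 0 and Ȟ^2 ≅ 0

cover nerve:
  U1={{q3},{q4},{q7},{q3,q4},{q3,q6},{q4,q6},{q6,q7},{q3,q4,q6}} U2={{q1},{q3},{q3,q4},{q3,q6},{q3,q4,q6}} U3={{q2},{q5}} U4={{q2},{q4},{q5},{q3,q4},{q4,q6},{q3,q4,q6}} U5={{q4},{q3,q4},{q4,q6},{q3,q4,q6}} U6={{q2},{q4},{q6},{q3,q4},{q3,q6},{q4,q6},{q6,q7},{q3,q4,q6}}
  U12={{q3},{q3,q4},{q3,q6},{q3,q4,q6}} U14={{q4},{q3,q4},{q4,q6},{q3,q4,q6}} U15={{q4},{q3,q4},{q4,q6},{q3,q4,q6}} U16={{q4},{q3,q4},{q3,q6},{q4,q6},{q6,q7},{q3,q4,q6}} U24={{q3,q4},{q3,q4,q6}} U25={{q3,q4},{q3,q4,q6}} U26={{q3,q4},{q3,q6},{q3,q4,q6}} U34={{q2},{q5}} U36={{q2}} U45={{q4},{q3,q4},{q4,q6},{q3,q4,q6}} U46={{q2},{q4},{q3,q4},{q4,q6},{q3,q4,q6}} U56={{q4},{q3,q4},{q4,q6},{q3,q4,q6}}
  U124={{q3,q4},{q3,q4,q6}} U125={{q3,q4},{q3,q4,q6}} U126={{q3,q4},{q3,q6},{q3,q4,q6}} U145={{q4},{q3,q4},{q4,q6},{q3,q4,q6}} U146={{q4},{q3,q4},{q4,q6},{q3,q4,q6}} U156={{q4},{q3,q4},{q4,q6},{q3,q4,q6}} U245={{q3,q4},{q3,q4,q6}} U246={{q3,q4},{q3,q4,q6}} U256={{q3,q4},{q3,q4,q6}} U346={{q2}} U456={{q4},{q3,q4},{q4,q6},{q3,q4,q6}}
  U1245={{q3,q4},{q3,q4,q6}} U1246={{q3,q4},{q3,q4,q6}} U1256={{q3,q4},{q3,q4,q6}} U1456={{q4},{q3,q4},{q4,q6},{q3,q4,q6}} U2456={{q3,q4},{q3,q4,q6}}
  U12456={{q3,q4},{q3,q4,q6}}
components per intersection:
  U1: {{q3},{q4},{q3,q4},{q3,q6},{q4,q6},{q3,q4,q6}} {{q7},{q6,q7}}
  U2: {{q1}} {{q3},{q3,q4},{q3,q6},{q3,q4,q6}}
  U3: {{q2}} {{q5}}
  U4: {{q2}} {{q4},{q3,q4},{q4,q6},{q3,q4,q6}} {{q5}}
  U5: {{q4},{q3,q4},{q4,q6},{q3,q4,q6}}
  U6: {{q2}} {{q4},{q6},{q3,q4},{q3,q6},{q4,q6},{q6,q7},{q3,q4,q6}}
  U12: {{q3},{q3,q4},{q3,q6},{q3,q4,q6}}
  U14: {{q4},{q3,q4},{q4,q6},{q3,q4,q6}}
  U15: {{q4},{q3,q4},{q4,q6},{q3,q4,q6}}
  U16: {{q4},{q3,q4},{q3,q6},{q4,q6},{q3,q4,q6}} {{q6,q7}}
  U24: {{q3,q4},{q3,q4,q6}}
  U25: {{q3,q4},{q3,q4,q6}}
  U26: {{q3,q4},{q3,q6},{q3,q4,q6}}
  U34: {{q2}} {{q5}}
  U36: {{q2}}
  U45: {{q4},{q3,q4},{q4,q6},{q3,q4,q6}}
  U46: {{q2}} {{q4},{q3,q4},{q4,q6},{q3,q4,q6}}
  U56: {{q4},{q3,q4},{q4,q6},{q3,q4,q6}}
  U124: {{q3,q4},{q3,q4,q6}}
  U125: {{q3,q4},{q3,q4,q6}}
  U126: {{q3,q4},{q3,q6},{q3,q4,q6}}
  U145: {{q4},{q3,q4},{q4,q6},{q3,q4,q6}}
  U146: {{q4},{q3,q4},{q4,q6},{q3,q4,q6}}
  U156: {{q4},{q3,q4},{q4,q6},{q3,q4,q6}}
  U245: {{q3,q4},{q3,q4,q6}}
  U246: {{q3,q4},{q3,q4,q6}}
  U256: {{q3,q4},{q3,q4,q6}}
  U346: {{q2}}
  U456: {{q4},{q3,q4},{q4,q6},{q3,q4,q6}}
  U1245: {{q3,q4},{q3,q4,q6}}
  U1246: {{q3,q4},{q3,q4,q6}}
  U1256: {{q3,q4},{q3,q4,q6}}
  U1456: {{q4},{q3,q4},{q4,q6},{q3,q4,q6}}
  U2456: {{q3,q4},{q3,q4,q6}}
  U12456: {{q3,q4},{q3,q4,q6}}
C dims 12,15,11,5; δ0: rk 8, SNF 1^8; δ1: rk 7, SNF 1^7; δ2: rk 4, SNF 1^4
Ȟ^0: (12−8)−0=4 ⇒ Z^4
Ȟ^1: (15−7)−8=0 ⇒ 0
Ȟ^2: (11−4)−7=0 ⇒ 0


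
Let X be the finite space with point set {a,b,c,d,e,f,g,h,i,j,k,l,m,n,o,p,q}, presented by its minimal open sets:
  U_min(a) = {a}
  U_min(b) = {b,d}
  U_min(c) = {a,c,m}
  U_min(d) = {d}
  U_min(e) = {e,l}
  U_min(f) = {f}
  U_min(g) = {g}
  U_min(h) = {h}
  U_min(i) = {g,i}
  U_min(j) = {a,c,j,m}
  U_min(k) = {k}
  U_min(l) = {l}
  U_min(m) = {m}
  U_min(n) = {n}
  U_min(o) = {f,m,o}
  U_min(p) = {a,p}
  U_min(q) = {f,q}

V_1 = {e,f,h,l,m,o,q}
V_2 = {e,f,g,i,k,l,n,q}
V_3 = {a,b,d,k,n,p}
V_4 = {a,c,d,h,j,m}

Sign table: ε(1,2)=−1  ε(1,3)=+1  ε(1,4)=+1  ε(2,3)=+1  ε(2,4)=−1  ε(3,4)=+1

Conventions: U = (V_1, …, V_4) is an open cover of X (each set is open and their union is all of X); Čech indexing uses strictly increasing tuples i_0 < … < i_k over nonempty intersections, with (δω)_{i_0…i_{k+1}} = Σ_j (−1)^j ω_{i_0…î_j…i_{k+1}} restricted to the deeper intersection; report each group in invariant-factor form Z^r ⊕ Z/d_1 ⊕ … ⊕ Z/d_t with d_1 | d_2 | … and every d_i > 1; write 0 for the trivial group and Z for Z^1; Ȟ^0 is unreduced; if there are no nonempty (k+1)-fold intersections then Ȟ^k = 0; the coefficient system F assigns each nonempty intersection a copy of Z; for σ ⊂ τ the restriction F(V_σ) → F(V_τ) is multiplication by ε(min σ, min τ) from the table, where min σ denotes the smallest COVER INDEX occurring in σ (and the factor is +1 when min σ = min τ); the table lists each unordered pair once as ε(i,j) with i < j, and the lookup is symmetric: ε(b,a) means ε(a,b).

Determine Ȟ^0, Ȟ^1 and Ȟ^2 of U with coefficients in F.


Ȟ^0 ≅ 0,  Ȟ^1 ≅ Z/2,  Ȟ^2 ≅ 0

nerve simplices:
  V12={e,f,l,q} V14={h,m} V23={k,n} V34={a,d}
C dims 4,4; δ0: rk 4, SNF 1^3·2
degree 0: 4−4−0 = 0 → Ȟ^0 ≅ 0
degree 1: 4−0−4 = 0 plus torsion [2] → Ȟ^1 ≅ Z/2
degree 2: 0−0−0 = 0 → Ȟ^2 ≅ 0
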